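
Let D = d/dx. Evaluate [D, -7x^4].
- 28 x^{3}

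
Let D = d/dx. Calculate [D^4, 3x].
12D^{3}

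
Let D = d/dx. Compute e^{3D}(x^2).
x^{2} + 6 x + 9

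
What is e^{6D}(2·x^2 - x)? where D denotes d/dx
2 x^{2} + 23 x + 66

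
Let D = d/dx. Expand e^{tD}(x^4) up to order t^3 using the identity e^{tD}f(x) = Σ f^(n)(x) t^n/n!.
x \left(4 t^{3} + 6 t^{2} x + 4 t x^{2} + x^{3}\right)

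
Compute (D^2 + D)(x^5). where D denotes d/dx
5 x^{3} \left(x + 4\right)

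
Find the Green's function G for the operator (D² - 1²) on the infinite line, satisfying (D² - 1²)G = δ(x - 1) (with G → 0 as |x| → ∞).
-\frac{e^{-|x - 1|}}{2}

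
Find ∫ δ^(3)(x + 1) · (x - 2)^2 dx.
0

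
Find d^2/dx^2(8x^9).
576 x^{7}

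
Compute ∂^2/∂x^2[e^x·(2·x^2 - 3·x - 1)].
\left(2 x^{2} + 5 x - 3\right) e^{x}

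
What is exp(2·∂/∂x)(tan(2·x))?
\tan{\left(2 x + 4 \right)}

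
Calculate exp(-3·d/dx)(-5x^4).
- 5 x^{4} + 60 x^{3} - 270 x^{2} + 540 x - 405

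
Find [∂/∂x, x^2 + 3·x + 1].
2 x + 3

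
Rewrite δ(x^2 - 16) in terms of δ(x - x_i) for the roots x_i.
\frac{\delta(x - 4) + \delta(x + 4)}{8}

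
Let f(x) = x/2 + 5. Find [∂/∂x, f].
\frac{1}{2}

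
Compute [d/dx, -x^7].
- 7 x^{6}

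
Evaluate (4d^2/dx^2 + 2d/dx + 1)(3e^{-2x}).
39 e^{- 2 x}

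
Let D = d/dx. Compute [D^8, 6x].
48D^{7}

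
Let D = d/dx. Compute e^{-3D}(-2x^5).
- 2 x^{5} + 30 x^{4} - 180 x^{3} + 540 x^{2} - 810 x + 486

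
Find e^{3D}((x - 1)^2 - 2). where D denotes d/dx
x^{2} + 4 x + 2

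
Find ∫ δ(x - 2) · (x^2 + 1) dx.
5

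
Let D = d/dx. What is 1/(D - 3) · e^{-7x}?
- \frac{e^{- 7 x}}{10}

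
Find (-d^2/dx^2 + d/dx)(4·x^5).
20 x^{3} \left(x - 4\right)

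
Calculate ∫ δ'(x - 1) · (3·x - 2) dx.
-3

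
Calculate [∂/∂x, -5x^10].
- 50 x^{9}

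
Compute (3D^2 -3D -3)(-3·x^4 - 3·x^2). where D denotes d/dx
9 x^{4} + 36 x^{3} - 99 x^{2} + 18 x - 18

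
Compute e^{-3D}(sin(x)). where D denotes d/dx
\sin{\left(x - 3 \right)}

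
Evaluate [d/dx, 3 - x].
-1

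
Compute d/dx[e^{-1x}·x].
\left(1 - x\right) e^{- x}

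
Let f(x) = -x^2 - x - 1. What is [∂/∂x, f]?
- 2 x - 1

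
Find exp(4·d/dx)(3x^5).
3 x^{5} + 60 x^{4} + 480 x^{3} + 1920 x^{2} + 3840 x + 3072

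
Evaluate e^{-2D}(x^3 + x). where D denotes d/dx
x^{3} - 6 x^{2} + 13 x - 10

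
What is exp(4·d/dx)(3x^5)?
3 x^{5} + 60 x^{4} + 480 x^{3} + 1920 x^{2} + 3840 x + 3072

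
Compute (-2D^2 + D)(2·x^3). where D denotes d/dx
6 x \left(x - 4\right)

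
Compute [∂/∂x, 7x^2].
14 x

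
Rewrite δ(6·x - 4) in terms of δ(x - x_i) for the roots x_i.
\frac{\delta(x - 2/3)}{6}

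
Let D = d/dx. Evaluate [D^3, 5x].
15D^{2}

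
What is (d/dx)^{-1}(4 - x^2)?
- \frac{x^{3}}{3} + 4 x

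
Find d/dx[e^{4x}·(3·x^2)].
6 x \left(2 x + 1\right) e^{4 x}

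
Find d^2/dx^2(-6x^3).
- 36 x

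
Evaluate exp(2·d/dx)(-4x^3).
- 4 x^{3} - 24 x^{2} - 48 x - 32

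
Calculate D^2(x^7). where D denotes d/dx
42 x^{5}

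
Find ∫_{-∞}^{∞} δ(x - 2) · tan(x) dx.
\tan{\left(2 \right)}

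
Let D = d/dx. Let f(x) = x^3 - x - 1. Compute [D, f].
3 x^{2} - 1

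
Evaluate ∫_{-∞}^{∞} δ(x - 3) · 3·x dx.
9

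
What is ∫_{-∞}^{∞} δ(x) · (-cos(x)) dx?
-1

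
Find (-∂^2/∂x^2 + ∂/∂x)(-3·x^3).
9 x \left(2 - x\right)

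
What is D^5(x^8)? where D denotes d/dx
6720 x^{3}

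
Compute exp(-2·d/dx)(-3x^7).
- 3 x^{7} + 42 x^{6} - 252 x^{5} + 840 x^{4} - 1680 x^{3} + 2016 x^{2} - 1344 x + 384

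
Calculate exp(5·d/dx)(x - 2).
x + 3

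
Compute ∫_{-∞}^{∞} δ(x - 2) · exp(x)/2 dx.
\frac{e^{2}}{2}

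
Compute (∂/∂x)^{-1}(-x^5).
- \frac{x^{6}}{6}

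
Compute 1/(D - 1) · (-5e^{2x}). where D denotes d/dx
- 5 e^{2 x}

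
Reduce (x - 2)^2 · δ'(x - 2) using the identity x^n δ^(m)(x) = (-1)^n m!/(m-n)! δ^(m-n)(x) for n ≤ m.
0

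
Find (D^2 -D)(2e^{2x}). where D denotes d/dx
4 e^{2 x}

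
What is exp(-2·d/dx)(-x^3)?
- x^{3} + 6 x^{2} - 12 x + 8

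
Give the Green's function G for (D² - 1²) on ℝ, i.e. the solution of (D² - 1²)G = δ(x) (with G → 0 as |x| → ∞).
-\frac{e^{-|x|}}{2}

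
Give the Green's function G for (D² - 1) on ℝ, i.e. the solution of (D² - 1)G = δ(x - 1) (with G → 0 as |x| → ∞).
-\frac{e^{-|x - 1|}}{2}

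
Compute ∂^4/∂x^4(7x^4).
168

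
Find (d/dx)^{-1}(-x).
- \frac{x^{2}}{2}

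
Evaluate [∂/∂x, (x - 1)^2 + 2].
2 x - 2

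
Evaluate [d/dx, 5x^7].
35 x^{6}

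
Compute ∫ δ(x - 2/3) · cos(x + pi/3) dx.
\cos{\left(\frac{2}{3} + \frac{\pi}{3} \right)}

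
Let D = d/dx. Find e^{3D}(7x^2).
7 x^{2} + 42 x + 63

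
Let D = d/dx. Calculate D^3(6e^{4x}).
384 e^{4 x}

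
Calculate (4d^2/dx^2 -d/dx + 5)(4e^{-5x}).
440 e^{- 5 x}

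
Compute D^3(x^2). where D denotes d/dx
0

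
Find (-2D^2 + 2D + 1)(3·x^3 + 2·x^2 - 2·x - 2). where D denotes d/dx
3 x^{3} + 20 x^{2} - 30 x - 14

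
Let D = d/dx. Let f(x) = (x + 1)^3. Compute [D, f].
3 \left(x + 1\right)^{2}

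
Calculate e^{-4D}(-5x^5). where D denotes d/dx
- 5 x^{5} + 100 x^{4} - 800 x^{3} + 3200 x^{2} - 6400 x + 5120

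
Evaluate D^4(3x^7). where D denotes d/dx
2520 x^{3}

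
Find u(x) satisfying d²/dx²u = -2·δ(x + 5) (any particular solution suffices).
-|x + 5|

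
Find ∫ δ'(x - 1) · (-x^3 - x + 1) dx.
4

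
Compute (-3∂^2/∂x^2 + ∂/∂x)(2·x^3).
6 x \left(x - 6\right)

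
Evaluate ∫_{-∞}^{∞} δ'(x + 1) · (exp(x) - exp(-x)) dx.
- 2 \cosh{\left(1 \right)}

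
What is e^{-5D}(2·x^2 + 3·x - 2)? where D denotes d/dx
2 x^{2} - 17 x + 33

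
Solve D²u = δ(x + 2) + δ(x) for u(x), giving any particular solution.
\frac{|x + 2|}{2} + \frac{|x|}{2}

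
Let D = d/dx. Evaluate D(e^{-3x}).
- 3 e^{- 3 x}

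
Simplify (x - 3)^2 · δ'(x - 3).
0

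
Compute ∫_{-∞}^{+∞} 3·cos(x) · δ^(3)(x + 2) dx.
3 \sin{\left(2 \right)}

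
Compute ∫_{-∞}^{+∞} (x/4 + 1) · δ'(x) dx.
- \frac{1}{4}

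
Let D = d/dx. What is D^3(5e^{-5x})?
- 625 e^{- 5 x}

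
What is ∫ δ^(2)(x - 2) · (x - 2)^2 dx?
2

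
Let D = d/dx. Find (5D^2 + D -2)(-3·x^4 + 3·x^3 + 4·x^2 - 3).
6 x^{4} - 18 x^{3} - 179 x^{2} + 98 x + 46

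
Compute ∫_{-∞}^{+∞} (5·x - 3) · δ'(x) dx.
-5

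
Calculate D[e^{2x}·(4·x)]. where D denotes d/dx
\left(8 x + 4\right) e^{2 x}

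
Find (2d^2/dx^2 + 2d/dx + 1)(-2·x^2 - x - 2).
- 2 x^{2} - 9 x - 12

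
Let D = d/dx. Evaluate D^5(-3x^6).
- 2160 x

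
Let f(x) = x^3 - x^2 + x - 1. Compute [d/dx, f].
3 x^{2} - 2 x + 1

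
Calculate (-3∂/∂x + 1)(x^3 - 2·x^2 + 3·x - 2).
x^{3} - 11 x^{2} + 15 x - 11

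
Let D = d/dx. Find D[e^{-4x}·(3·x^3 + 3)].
3 \left(- 4 x^{3} + 3 x^{2} - 4\right) e^{- 4 x}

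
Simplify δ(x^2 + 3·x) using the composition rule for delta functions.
\frac{\delta(x + 3) + \delta(x)}{3}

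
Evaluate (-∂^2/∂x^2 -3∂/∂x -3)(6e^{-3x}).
- 18 e^{- 3 x}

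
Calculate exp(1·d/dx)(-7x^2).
- 7 x^{2} - 14 x - 7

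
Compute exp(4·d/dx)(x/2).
\frac{x}{2} + 2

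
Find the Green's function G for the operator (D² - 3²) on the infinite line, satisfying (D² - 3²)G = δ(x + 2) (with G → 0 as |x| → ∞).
-\frac{e^{-3|x + 2|}}{6}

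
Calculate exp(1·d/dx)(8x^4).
8 x^{4} + 32 x^{3} + 48 x^{2} + 32 x + 8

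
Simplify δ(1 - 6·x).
\frac{\delta(x - 1/6)}{6}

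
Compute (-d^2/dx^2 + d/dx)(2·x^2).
4 x - 4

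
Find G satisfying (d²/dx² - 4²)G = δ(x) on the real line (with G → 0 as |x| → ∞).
-\frac{e^{-4|x|}}{8}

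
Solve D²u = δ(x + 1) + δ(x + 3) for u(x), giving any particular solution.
\frac{|x + 1|}{2} + \frac{|x + 3|}{2}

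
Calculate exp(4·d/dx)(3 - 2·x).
- 2 x - 5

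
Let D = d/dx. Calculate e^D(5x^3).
5 x^{3} + 15 x^{2} + 15 x + 5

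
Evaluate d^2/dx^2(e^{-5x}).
25 e^{- 5 x}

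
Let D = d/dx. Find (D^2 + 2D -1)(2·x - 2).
6 - 2 x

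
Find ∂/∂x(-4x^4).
- 16 x^{3}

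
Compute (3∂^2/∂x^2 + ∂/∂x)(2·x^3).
6 x \left(x + 6\right)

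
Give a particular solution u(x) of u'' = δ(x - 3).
\frac{|x - 3|}{2}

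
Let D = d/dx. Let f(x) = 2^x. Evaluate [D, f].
2^{x} \log{\left(2 \right)}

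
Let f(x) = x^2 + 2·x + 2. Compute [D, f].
2 x + 2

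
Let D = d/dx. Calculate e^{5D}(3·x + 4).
3 x + 19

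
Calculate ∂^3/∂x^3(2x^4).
48 x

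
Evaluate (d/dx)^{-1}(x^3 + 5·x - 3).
\frac{x^{4}}{4} + \frac{5 x^{2}}{2} - 3 x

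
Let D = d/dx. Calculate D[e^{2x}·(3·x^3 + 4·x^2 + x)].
\left(6 x^{3} + 17 x^{2} + 10 x + 1\right) e^{2 x}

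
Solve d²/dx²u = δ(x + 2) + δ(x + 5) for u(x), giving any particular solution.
\frac{|x + 2|}{2} + \frac{|x + 5|}{2}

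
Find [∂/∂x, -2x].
-2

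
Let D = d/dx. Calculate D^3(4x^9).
2016 x^{6}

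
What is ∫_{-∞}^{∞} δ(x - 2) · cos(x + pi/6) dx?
\cos{\left(\frac{\pi}{6} + 2 \right)}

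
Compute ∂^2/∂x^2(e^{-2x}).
4 e^{- 2 x}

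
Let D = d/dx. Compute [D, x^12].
12 x^{11}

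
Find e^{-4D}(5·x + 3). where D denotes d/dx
5 x - 17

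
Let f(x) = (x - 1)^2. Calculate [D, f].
2 x - 2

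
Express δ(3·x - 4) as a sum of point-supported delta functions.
\frac{\delta(x - 4/3)}{3}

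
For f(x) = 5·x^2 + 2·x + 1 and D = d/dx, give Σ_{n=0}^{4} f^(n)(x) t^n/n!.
5 t^{2} + 2 t \left(5 x + 1\right) + 5 x^{2} + 2 x + 1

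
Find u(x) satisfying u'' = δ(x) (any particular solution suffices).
\frac{|x|}{2}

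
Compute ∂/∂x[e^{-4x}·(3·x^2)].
6 x \left(1 - 2 x\right) e^{- 4 x}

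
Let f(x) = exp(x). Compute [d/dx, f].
e^{x}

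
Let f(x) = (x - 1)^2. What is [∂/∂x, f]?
2 x - 2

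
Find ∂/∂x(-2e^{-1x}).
2 e^{- x}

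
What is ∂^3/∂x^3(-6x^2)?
0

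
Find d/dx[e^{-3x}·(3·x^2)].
3 x \left(2 - 3 x\right) e^{- 3 x}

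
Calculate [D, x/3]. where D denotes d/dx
\frac{1}{3}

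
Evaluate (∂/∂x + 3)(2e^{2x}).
10 e^{2 x}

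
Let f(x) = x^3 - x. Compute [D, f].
3 x^{2} - 1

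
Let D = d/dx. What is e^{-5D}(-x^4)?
- x^{4} + 20 x^{3} - 150 x^{2} + 500 x - 625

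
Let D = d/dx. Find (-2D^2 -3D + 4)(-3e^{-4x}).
48 e^{- 4 x}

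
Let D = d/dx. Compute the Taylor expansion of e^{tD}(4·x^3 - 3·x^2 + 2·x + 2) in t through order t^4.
4 t^{3} + t^{2} \left(12 x - 3\right) + 2 t \left(6 x^{2} - 3 x + 1\right) + 4 x^{3} - 3 x^{2} + 2 x + 2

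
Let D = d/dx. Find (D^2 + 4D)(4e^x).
20 e^{x}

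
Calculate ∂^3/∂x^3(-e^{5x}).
- 125 e^{5 x}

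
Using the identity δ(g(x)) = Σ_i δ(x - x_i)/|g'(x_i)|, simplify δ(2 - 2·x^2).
\frac{\delta(x - 1) + \delta(x + 1)}{4}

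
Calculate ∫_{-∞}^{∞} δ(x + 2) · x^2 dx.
4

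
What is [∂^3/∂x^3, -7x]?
-21\frac{d^{2}}{dx^{2}}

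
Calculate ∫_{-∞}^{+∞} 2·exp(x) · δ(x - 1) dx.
2 e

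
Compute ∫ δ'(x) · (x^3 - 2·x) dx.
2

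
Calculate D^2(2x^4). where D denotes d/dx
24 x^{2}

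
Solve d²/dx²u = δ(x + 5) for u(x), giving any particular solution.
\frac{|x + 5|}{2}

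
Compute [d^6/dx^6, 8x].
48\frac{d^{5}}{dx^{5}}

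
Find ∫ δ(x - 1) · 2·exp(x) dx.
2 e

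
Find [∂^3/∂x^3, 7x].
21\frac{d^{2}}{dx^{2}}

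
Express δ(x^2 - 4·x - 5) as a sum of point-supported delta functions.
\frac{\delta(x - 5) + \delta(x + 1)}{6}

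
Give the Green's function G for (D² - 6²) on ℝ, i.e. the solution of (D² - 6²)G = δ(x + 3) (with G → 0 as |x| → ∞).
-\frac{e^{-6|x + 3|}}{12}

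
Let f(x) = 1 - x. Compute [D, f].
-1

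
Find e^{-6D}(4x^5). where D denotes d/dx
4 x^{5} - 120 x^{4} + 1440 x^{3} - 8640 x^{2} + 25920 x - 31104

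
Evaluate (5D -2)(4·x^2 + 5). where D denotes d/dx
- 8 x^{2} + 40 x - 10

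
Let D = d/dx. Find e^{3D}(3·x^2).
3 x^{2} + 18 x + 27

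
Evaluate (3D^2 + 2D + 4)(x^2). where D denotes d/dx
4 x^{2} + 4 x + 6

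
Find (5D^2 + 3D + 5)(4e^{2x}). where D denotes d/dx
124 e^{2 x}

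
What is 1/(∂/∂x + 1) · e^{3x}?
\frac{e^{3 x}}{4}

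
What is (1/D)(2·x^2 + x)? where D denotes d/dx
\frac{2 x^{3}}{3} + \frac{x^{2}}{2}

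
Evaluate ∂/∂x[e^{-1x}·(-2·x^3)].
2 x^{2} \left(x - 3\right) e^{- x}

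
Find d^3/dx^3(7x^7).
1470 x^{4}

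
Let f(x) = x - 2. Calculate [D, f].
1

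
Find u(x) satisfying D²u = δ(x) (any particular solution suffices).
\frac{|x|}{2}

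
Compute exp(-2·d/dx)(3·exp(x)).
3 e^{x - 2}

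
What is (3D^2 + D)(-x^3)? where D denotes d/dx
3 x \left(- x - 6\right)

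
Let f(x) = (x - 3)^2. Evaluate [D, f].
2 x - 6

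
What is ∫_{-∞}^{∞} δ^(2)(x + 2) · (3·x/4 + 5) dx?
0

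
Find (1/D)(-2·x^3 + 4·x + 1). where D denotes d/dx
- \frac{x^{4}}{2} + 2 x^{2} + x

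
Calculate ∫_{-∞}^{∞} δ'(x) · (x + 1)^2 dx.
-2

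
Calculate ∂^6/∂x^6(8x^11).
2661120 x^{5}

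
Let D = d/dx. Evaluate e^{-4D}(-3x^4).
- 3 x^{4} + 48 x^{3} - 288 x^{2} + 768 x - 768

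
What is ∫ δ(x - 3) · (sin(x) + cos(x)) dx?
\cos{\left(3 \right)} + \sin{\left(3 \right)}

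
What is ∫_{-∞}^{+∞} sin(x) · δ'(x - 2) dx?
- \cos{\left(2 \right)}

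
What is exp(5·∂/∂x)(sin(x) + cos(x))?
\sqrt{2} \sin{\left(x + \frac{\pi}{4} + 5 \right)}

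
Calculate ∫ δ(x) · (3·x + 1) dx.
1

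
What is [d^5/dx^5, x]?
5\frac{d^{4}}{dx^{4}}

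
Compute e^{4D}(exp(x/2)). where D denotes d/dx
e^{\frac{x}{2} + 2}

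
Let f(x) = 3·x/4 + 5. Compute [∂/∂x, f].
\frac{3}{4}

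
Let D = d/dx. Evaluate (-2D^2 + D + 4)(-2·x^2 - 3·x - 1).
- 8 x^{2} - 16 x + 1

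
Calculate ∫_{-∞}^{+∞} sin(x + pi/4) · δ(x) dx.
\frac{\sqrt{2}}{2}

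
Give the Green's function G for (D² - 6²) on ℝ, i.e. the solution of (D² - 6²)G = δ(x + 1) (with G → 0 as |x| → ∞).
-\frac{e^{-6|x + 1|}}{12}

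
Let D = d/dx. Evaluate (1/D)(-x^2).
- \frac{x^{3}}{3}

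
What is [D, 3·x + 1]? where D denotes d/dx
3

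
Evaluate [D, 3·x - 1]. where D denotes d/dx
3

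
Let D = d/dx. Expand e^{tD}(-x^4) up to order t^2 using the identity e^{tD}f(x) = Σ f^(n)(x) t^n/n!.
x^{2} \left(- 6 t^{2} - 4 t x - x^{2}\right)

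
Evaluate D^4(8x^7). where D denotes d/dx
6720 x^{3}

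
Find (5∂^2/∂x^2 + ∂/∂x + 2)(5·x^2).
10 x^{2} + 10 x + 50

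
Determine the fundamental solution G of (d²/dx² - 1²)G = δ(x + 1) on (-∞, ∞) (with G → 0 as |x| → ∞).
-\frac{e^{-|x + 1|}}{2}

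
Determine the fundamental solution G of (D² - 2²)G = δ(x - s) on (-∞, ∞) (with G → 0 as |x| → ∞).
-\frac{e^{-2|x-s|}}{4}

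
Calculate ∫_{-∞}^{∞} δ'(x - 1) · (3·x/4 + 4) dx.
- \frac{3}{4}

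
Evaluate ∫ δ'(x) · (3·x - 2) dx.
-3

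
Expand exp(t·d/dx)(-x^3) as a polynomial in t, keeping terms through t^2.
x \left(- 3 t^{2} - 3 t x - x^{2}\right)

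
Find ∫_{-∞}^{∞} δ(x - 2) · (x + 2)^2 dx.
16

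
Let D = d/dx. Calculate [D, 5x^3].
15 x^{2}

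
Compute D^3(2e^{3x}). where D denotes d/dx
54 e^{3 x}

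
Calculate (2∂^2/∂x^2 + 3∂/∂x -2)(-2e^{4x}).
- 84 e^{4 x}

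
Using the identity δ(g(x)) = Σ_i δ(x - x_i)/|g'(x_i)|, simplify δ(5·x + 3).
\frac{\delta(x + 3/5)}{5}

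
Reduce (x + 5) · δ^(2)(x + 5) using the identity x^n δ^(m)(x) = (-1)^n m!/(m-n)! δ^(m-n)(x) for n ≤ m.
-2\delta'(x + 5)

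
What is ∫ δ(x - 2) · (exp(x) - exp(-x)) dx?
2 \sinh{\left(2 \right)}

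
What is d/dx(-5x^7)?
- 35 x^{6}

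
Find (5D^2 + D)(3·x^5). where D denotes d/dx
15 x^{3} \left(x + 20\right)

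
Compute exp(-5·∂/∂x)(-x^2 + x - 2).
- x^{2} + 11 x - 32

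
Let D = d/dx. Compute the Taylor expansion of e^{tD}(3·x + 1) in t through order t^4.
3 t + 3 x + 1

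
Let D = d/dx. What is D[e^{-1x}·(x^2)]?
x \left(2 - x\right) e^{- x}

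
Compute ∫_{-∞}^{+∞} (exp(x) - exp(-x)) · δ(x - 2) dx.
2 \sinh{\left(2 \right)}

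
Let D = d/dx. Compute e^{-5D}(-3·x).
15 - 3 x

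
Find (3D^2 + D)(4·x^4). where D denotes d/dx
16 x^{2} \left(x + 9\right)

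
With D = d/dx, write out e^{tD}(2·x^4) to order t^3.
2 x \left(4 t^{3} + 6 t^{2} x + 4 t x^{2} + x^{3}\right)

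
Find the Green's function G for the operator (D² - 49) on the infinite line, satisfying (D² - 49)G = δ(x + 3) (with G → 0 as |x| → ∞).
-\frac{e^{-7|x + 3|}}{14}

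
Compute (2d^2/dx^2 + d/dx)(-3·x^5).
15 x^{3} \left(- x - 8\right)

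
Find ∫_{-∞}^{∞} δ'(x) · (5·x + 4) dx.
-5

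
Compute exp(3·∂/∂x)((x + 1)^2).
x^{2} + 8 x + 16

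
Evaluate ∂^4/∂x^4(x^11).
7920 x^{7}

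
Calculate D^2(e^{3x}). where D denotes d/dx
9 e^{3 x}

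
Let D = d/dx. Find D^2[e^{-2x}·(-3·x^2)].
6 \left(- 2 x^{2} + 4 x - 1\right) e^{- 2 x}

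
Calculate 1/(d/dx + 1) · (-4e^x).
- 2 e^{x}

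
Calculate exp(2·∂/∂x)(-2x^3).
- 2 x^{3} - 12 x^{2} - 24 x - 16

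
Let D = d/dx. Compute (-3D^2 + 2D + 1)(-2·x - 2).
- 2 x - 6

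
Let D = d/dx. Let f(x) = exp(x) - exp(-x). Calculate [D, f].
2 \cosh{\left(x \right)}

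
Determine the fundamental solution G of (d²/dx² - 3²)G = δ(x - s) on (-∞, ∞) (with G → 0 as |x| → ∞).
-\frac{e^{-3|x-s|}}{6}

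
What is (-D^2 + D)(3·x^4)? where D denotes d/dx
12 x^{2} \left(x - 3\right)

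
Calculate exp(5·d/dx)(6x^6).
6 x^{6} + 180 x^{5} + 2250 x^{4} + 15000 x^{3} + 56250 x^{2} + 112500 x + 93750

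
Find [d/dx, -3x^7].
- 21 x^{6}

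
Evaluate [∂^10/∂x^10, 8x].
80\frac{d^{9}}{dx^{9}}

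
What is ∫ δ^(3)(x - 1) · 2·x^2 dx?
0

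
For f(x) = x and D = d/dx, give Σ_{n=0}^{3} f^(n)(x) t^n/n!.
t + x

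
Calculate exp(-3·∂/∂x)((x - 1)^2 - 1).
x^{2} - 8 x + 15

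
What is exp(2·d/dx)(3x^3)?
3 x^{3} + 18 x^{2} + 36 x + 24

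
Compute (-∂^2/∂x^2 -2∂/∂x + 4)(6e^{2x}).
- 24 e^{2 x}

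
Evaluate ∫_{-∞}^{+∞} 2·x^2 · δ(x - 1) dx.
2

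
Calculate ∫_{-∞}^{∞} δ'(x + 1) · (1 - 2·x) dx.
2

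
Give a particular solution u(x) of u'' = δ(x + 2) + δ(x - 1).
\frac{|x + 2|}{2} + \frac{|x - 1|}{2}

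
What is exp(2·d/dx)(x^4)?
x^{4} + 8 x^{3} + 24 x^{2} + 32 x + 16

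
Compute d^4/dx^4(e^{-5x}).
625 e^{- 5 x}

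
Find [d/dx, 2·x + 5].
2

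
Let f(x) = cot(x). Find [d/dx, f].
- \frac{1}{\sin^{2}{\left(x \right)}}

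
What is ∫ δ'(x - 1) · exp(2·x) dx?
- 2 e^{2}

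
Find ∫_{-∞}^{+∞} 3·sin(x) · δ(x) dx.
0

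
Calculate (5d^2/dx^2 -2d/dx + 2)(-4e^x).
- 20 e^{x}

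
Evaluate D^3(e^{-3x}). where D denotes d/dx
- 27 e^{- 3 x}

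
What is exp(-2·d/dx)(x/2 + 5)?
\frac{x}{2} + 4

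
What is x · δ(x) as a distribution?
0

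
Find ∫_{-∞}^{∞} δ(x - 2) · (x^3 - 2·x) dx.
4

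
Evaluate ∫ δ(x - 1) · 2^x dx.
2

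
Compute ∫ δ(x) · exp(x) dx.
1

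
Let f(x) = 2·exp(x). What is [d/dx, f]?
2 e^{x}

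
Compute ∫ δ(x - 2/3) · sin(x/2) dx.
\sin{\left(\frac{1}{3} \right)}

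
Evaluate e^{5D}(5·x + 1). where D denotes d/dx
5 x + 26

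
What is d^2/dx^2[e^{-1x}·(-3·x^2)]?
3 \left(- x^{2} + 4 x - 2\right) e^{- x}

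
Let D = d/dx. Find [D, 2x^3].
6 x^{2}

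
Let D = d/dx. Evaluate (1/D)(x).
\frac{x^{2}}{2}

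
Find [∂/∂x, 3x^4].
12 x^{3}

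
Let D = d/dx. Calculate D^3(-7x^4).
- 168 x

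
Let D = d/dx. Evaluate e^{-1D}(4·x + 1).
4 x - 3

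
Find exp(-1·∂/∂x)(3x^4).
3 x^{4} - 12 x^{3} + 18 x^{2} - 12 x + 3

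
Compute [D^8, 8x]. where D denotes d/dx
64D^{7}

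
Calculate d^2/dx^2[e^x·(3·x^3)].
3 x \left(x^{2} + 6 x + 6\right) e^{x}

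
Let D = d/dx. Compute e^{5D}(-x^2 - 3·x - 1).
- x^{2} - 13 x - 41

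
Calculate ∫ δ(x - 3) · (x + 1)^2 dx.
16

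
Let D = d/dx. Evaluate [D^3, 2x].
6D^{2}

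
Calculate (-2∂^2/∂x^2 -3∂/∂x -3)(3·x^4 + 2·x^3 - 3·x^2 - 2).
- 9 x^{4} - 42 x^{3} - 81 x^{2} - 6 x + 18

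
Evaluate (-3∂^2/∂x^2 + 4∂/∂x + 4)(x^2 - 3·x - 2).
4 x^{2} - 4 x - 26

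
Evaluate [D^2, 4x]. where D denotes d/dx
8D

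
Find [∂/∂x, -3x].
-3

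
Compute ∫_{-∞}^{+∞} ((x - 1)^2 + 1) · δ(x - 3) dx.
5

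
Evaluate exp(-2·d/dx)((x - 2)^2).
x^{2} - 8 x + 16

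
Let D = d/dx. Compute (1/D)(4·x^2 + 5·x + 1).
\frac{4 x^{3}}{3} + \frac{5 x^{2}}{2} + x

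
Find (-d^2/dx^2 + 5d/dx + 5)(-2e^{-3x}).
38 e^{- 3 x}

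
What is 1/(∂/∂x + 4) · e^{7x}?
\frac{e^{7 x}}{11}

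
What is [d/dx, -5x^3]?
- 15 x^{2}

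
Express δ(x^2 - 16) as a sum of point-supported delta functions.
\frac{\delta(x - 4) + \delta(x + 4)}{8}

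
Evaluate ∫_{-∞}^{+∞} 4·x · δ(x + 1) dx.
-4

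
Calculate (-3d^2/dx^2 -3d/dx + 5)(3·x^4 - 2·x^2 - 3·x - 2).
15 x^{4} - 36 x^{3} - 118 x^{2} - 3 x + 11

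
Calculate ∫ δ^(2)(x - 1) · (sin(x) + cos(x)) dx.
- \sin{\left(1 \right)} - \cos{\left(1 \right)}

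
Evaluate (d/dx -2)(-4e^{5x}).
- 12 e^{5 x}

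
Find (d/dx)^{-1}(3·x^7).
\frac{3 x^{8}}{8}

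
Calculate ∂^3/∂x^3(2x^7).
420 x^{4}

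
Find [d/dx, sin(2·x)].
2 \cos{\left(2 x \right)}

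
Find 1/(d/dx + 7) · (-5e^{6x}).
- \frac{5 e^{6 x}}{13}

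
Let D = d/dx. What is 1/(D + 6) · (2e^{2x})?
\frac{e^{2 x}}{4}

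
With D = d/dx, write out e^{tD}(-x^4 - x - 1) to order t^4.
- t^{4} - 4 t^{3} x - 6 t^{2} x^{2} - t \left(4 x^{3} + 1\right) - x^{4} - x - 1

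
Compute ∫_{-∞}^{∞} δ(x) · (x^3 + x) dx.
0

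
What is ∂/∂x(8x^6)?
48 x^{5}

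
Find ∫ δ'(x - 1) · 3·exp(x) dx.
- 3 e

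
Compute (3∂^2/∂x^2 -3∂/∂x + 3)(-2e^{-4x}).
- 126 e^{- 4 x}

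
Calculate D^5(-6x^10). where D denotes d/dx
- 181440 x^{5}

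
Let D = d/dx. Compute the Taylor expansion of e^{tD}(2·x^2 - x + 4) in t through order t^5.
2 t^{2} + t \left(4 x - 1\right) + 2 x^{2} - x + 4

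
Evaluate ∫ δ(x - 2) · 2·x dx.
4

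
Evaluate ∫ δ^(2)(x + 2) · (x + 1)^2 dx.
2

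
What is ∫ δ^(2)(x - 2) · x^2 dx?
2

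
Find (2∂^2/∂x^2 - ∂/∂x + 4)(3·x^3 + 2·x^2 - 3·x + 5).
12 x^{3} - x^{2} + 20 x + 31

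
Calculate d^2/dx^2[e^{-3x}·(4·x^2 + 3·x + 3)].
\left(36 x^{2} - 21 x + 17\right) e^{- 3 x}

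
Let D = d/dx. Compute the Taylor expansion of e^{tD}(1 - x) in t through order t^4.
- t - x + 1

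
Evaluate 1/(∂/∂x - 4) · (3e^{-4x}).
- \frac{3 e^{- 4 x}}{8}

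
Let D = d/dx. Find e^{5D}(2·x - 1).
2 x + 9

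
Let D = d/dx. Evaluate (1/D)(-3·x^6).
- \frac{3 x^{7}}{7}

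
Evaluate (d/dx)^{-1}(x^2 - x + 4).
\frac{x^{3}}{3} - \frac{x^{2}}{2} + 4 x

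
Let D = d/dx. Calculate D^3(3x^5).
180 x^{2}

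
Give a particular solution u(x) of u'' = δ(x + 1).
\frac{|x + 1|}{2}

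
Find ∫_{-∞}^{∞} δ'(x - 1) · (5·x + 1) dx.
-5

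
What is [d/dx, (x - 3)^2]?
2 x - 6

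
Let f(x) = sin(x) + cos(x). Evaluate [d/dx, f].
- \sin{\left(x \right)} + \cos{\left(x \right)}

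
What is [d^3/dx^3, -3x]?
-9\frac{d^{2}}{dx^{2}}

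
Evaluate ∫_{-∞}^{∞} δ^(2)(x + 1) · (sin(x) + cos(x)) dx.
- \cos{\left(1 \right)} + \sin{\left(1 \right)}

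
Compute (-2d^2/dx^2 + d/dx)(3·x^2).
6 x - 12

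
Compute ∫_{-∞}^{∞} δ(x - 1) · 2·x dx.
2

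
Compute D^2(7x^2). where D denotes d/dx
14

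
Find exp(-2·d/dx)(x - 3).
x - 5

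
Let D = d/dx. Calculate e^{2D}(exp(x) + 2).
e^{x + 2} + 2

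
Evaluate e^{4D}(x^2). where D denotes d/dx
x^{2} + 8 x + 16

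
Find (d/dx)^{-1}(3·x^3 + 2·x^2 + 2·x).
\frac{3 x^{4}}{4} + \frac{2 x^{3}}{3} + x^{2}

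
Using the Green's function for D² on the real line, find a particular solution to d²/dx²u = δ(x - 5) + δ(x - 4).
\frac{|x - 5|}{2} + \frac{|x - 4|}{2}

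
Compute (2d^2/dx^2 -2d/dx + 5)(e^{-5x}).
65 e^{- 5 x}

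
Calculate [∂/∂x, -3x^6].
- 18 x^{5}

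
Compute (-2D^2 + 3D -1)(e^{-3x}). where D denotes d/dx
- 28 e^{- 3 x}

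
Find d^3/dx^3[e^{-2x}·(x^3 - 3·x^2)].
2 \left(- 4 x^{3} + 30 x^{2} - 54 x + 21\right) e^{- 2 x}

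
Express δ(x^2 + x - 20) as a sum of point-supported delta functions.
\frac{\delta(x + 5) + \delta(x - 4)}{9}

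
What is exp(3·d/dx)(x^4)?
x^{4} + 12 x^{3} + 54 x^{2} + 108 x + 81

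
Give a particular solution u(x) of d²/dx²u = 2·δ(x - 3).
|x - 3|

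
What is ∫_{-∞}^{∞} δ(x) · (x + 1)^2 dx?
1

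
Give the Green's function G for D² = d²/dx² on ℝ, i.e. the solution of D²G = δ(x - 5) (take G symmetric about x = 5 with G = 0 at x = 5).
\frac{|x - 5|}{2}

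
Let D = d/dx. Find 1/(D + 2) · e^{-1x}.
e^{- x}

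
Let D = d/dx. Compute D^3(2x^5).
120 x^{2}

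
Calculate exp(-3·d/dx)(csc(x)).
\csc{\left(x - 3 \right)}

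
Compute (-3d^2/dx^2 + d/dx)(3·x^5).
15 x^{3} \left(x - 12\right)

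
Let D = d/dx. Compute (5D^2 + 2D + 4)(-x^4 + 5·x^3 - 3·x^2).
- 4 x^{4} + 12 x^{3} - 42 x^{2} + 138 x - 30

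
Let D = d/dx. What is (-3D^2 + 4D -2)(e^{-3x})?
- 41 e^{- 3 x}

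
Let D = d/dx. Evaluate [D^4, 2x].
8D^{3}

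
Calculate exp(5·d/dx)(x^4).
x^{4} + 20 x^{3} + 150 x^{2} + 500 x + 625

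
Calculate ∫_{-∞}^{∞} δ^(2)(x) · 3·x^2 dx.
6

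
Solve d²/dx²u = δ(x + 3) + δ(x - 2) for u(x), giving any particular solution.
\frac{|x + 3|}{2} + \frac{|x - 2|}{2}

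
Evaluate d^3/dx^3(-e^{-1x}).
e^{- x}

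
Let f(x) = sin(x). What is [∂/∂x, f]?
\cos{\left(x \right)}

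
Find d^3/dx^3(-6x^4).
- 144 x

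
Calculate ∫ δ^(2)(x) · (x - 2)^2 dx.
2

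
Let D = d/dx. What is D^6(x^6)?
720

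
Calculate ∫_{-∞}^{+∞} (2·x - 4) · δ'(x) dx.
-2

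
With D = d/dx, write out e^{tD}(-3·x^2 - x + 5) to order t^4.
- 3 t^{2} - t \left(6 x + 1\right) - 3 x^{2} - x + 5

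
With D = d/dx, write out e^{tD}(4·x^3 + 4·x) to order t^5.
4 t^{3} + 12 t^{2} x + 4 t \left(3 x^{2} + 1\right) + 4 x^{3} + 4 x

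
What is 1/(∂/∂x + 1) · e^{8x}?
\frac{e^{8 x}}{9}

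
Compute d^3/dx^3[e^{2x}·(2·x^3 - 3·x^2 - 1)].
16 \left(x^{3} + 3 x^{2} - 2\right) e^{2 x}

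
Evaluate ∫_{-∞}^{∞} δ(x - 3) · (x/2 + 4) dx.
\frac{11}{2}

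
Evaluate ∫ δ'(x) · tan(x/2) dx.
- \frac{1}{2}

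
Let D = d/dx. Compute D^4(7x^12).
83160 x^{8}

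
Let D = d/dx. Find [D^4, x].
4D^{3}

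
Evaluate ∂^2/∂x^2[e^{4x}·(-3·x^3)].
- 6 x \left(8 x^{2} + 12 x + 3\right) e^{4 x}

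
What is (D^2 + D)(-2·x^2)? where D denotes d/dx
- 4 x - 4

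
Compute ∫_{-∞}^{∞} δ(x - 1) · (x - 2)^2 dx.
1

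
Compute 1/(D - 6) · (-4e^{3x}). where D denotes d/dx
\frac{4 e^{3 x}}{3}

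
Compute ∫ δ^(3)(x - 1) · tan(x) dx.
- 6 \tan^{4}{\left(1 \right)} - 8 \tan^{2}{\left(1 \right)} - 2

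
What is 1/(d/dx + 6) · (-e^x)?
- \frac{e^{x}}{7}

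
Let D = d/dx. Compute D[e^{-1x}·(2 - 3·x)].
\left(3 x - 5\right) e^{- x}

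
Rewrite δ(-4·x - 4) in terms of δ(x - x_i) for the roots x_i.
\frac{\delta(x + 1)}{4}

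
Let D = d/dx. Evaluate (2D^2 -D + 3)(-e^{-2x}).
- 13 e^{- 2 x}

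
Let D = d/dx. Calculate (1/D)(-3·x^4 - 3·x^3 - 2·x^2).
- \frac{3 x^{5}}{5} - \frac{3 x^{4}}{4} - \frac{2 x^{3}}{3}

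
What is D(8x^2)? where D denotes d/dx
16 x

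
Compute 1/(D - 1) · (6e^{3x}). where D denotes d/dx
3 e^{3 x}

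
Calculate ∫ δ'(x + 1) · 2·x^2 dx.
4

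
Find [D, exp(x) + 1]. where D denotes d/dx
e^{x}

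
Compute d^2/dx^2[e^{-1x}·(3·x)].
3 \left(x - 2\right) e^{- x}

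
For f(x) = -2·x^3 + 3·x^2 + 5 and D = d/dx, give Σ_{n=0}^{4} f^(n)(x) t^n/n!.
- 2 t^{3} - t^{2} \left(6 x - 3\right) - 6 t x \left(x - 1\right) - 2 x^{3} + 3 x^{2} + 5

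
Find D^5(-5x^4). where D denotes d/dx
0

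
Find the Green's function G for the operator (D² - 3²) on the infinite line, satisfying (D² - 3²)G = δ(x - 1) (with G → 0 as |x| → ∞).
-\frac{e^{-3|x - 1|}}{6}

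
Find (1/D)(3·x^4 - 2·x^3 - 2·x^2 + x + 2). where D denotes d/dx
\frac{3 x^{5}}{5} - \frac{x^{4}}{2} - \frac{2 x^{3}}{3} + \frac{x^{2}}{2} + 2 x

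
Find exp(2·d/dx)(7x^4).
7 x^{4} + 56 x^{3} + 168 x^{2} + 224 x + 112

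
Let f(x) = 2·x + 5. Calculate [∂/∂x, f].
2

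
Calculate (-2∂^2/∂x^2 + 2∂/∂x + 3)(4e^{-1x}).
- 4 e^{- x}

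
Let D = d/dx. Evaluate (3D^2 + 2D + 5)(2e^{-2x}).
26 e^{- 2 x}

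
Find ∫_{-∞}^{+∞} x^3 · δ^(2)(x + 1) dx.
-6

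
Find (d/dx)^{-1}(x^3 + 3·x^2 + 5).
\frac{x^{4}}{4} + x^{3} + 5 x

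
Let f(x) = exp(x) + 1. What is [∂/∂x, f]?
e^{x}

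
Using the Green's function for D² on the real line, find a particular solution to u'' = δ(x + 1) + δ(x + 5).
\frac{|x + 1|}{2} + \frac{|x + 5|}{2}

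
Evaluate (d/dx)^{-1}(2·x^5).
\frac{x^{6}}{3}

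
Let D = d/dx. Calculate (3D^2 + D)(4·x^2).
8 x + 24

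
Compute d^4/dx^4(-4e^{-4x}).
- 1024 e^{- 4 x}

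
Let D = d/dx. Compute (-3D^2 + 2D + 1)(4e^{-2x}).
- 60 e^{- 2 x}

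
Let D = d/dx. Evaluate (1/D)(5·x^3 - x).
\frac{5 x^{4}}{4} - \frac{x^{2}}{2}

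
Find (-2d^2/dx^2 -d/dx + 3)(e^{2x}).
- 7 e^{2 x}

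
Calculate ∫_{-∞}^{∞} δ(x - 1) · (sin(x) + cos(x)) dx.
\cos{\left(1 \right)} + \sin{\left(1 \right)}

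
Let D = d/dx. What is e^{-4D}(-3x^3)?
- 3 x^{3} + 36 x^{2} - 144 x + 192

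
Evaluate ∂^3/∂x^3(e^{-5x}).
- 125 e^{- 5 x}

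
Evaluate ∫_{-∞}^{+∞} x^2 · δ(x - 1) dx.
1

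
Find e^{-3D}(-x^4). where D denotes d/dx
- x^{4} + 12 x^{3} - 54 x^{2} + 108 x - 81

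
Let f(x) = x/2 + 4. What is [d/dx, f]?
\frac{1}{2}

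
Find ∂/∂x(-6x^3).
- 18 x^{2}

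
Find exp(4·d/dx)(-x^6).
- x^{6} - 24 x^{5} - 240 x^{4} - 1280 x^{3} - 3840 x^{2} - 6144 x - 4096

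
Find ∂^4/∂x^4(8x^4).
192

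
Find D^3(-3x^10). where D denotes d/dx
- 2160 x^{7}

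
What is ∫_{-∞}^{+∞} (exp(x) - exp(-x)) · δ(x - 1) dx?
2 \sinh{\left(1 \right)}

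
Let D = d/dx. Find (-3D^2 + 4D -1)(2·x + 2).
6 - 2 x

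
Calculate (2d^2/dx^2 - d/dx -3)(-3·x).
9 x + 3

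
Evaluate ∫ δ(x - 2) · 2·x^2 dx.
8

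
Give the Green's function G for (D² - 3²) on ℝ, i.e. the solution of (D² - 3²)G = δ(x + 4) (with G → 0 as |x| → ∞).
-\frac{e^{-3|x + 4|}}{6}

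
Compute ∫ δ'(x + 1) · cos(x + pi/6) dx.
\cos{\left(1 + \frac{\pi}{3} \right)}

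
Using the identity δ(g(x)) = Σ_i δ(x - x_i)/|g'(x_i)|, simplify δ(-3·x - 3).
\frac{\delta(x + 1)}{3}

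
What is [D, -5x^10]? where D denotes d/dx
- 50 x^{9}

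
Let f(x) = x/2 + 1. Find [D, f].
\frac{1}{2}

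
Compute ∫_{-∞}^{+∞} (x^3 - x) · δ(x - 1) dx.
0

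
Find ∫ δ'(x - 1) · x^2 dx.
-2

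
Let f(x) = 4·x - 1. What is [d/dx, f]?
4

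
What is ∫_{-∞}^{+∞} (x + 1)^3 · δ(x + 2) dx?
-1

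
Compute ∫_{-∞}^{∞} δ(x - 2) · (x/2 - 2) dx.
-1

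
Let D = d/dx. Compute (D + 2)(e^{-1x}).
e^{- x}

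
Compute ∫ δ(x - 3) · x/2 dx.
\frac{3}{2}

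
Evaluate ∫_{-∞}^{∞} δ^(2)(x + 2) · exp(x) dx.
e^{-2}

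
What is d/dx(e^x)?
e^{x}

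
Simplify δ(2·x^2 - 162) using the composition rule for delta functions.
\frac{\delta(x - 9) + \delta(x + 9)}{36}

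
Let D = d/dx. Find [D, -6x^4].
- 24 x^{3}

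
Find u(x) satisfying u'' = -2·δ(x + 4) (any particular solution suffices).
-|x + 4|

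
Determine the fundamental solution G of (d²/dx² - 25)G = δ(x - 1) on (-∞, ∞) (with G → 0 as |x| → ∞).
-\frac{e^{-5|x - 1|}}{10}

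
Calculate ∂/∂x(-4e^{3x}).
- 12 e^{3 x}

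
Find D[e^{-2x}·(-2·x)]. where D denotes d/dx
2 \left(2 x - 1\right) e^{- 2 x}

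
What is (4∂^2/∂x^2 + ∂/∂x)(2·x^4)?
8 x^{2} \left(x + 12\right)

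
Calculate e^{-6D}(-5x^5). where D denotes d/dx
- 5 x^{5} + 150 x^{4} - 1800 x^{3} + 10800 x^{2} - 32400 x + 38880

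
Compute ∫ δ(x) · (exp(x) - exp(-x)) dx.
0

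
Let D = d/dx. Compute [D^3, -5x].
-15D^{2}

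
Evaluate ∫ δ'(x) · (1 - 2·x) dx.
2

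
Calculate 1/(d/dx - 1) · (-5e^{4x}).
- \frac{5 e^{4 x}}{3}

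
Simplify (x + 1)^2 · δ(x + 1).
0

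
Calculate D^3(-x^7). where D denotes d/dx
- 210 x^{4}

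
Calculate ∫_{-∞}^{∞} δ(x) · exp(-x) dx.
1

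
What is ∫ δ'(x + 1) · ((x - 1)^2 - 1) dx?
4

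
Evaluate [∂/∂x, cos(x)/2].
- \frac{\sin{\left(x \right)}}{2}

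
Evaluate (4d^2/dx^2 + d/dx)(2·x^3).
6 x \left(x + 8\right)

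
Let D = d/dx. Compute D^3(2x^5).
120 x^{2}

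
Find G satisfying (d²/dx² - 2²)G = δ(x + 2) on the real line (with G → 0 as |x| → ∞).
-\frac{e^{-2|x + 2|}}{4}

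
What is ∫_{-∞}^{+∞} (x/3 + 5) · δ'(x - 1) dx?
- \frac{1}{3}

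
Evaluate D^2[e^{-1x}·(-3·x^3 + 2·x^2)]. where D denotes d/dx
\left(- 3 x^{3} + 20 x^{2} - 26 x + 4\right) e^{- x}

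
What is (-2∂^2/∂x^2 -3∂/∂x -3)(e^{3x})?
- 30 e^{3 x}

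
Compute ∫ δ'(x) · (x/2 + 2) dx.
- \frac{1}{2}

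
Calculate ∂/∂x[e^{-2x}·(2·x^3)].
x^{2} \left(6 - 4 x\right) e^{- 2 x}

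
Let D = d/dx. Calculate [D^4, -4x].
-16D^{3}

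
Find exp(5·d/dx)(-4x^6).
- 4 x^{6} - 120 x^{5} - 1500 x^{4} - 10000 x^{3} - 37500 x^{2} - 75000 x - 62500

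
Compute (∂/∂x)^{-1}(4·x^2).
\frac{4 x^{3}}{3}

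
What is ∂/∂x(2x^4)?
8 x^{3}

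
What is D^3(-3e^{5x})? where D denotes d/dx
- 375 e^{5 x}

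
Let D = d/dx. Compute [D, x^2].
2 x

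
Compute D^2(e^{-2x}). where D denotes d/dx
4 e^{- 2 x}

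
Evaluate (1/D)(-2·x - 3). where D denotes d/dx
- x^{2} - 3 x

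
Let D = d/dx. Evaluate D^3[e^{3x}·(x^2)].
\left(27 x^{2} + 54 x + 18\right) e^{3 x}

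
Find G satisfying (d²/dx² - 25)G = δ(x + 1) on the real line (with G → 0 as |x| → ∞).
-\frac{e^{-5|x + 1|}}{10}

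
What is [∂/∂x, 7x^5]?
35 x^{4}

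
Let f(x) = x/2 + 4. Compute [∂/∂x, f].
\frac{1}{2}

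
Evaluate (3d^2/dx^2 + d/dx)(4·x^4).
16 x^{2} \left(x + 9\right)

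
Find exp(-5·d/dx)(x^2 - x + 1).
x^{2} - 11 x + 31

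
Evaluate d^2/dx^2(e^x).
e^{x}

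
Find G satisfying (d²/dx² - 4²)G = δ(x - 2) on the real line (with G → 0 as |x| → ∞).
-\frac{e^{-4|x - 2|}}{8}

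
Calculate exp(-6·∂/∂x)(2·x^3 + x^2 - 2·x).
2 x^{3} - 35 x^{2} + 202 x - 384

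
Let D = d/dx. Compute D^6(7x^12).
4656960 x^{6}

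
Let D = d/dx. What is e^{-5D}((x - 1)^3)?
x^{3} - 18 x^{2} + 108 x - 216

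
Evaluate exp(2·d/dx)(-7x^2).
- 7 x^{2} - 28 x - 28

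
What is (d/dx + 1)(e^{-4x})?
- 3 e^{- 4 x}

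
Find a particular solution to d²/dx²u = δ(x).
\frac{|x|}{2}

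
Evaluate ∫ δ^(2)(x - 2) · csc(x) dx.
\left(2 \cot^{2}{\left(2 \right)} + 1\right) \csc{\left(2 \right)}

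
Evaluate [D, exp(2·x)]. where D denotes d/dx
2 e^{2 x}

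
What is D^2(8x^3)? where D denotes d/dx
48 x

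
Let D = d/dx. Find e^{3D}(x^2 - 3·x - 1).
x^{2} + 3 x - 1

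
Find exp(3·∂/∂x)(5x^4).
5 x^{4} + 60 x^{3} + 270 x^{2} + 540 x + 405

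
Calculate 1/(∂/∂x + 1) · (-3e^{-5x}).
\frac{3 e^{- 5 x}}{4}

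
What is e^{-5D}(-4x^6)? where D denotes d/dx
- 4 x^{6} + 120 x^{5} - 1500 x^{4} + 10000 x^{3} - 37500 x^{2} + 75000 x - 62500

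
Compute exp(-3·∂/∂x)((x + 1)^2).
x^{2} - 4 x + 4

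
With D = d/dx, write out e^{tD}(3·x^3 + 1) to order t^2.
9 t^{2} x + 9 t x^{2} + 3 x^{3} + 1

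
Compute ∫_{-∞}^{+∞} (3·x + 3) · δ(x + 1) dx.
0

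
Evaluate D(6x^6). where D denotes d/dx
36 x^{5}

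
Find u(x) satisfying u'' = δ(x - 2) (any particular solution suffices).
\frac{|x - 2|}{2}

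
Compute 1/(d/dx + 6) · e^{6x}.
\frac{e^{6 x}}{12}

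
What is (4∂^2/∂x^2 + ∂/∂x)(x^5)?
5 x^{3} \left(x + 16\right)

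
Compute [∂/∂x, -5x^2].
- 10 x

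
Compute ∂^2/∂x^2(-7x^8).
- 392 x^{6}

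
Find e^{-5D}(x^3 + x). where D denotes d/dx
x^{3} - 15 x^{2} + 76 x - 130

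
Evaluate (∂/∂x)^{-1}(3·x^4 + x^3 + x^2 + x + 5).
\frac{3 x^{5}}{5} + \frac{x^{4}}{4} + \frac{x^{3}}{3} + \frac{x^{2}}{2} + 5 x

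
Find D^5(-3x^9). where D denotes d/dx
- 45360 x^{4}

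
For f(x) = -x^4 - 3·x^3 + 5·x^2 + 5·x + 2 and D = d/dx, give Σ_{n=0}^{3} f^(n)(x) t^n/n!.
- t^{3} \left(4 x + 3\right) - t^{2} \left(6 x^{2} + 9 x - 5\right) - t \left(4 x^{3} + 9 x^{2} - 10 x - 5\right) - x^{4} - 3 x^{3} + 5 x^{2} + 5 x + 2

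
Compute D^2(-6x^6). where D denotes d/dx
- 180 x^{4}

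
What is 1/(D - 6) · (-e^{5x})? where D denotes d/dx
e^{5 x}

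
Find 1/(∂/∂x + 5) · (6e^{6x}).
\frac{6 e^{6 x}}{11}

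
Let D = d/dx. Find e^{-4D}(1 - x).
5 - x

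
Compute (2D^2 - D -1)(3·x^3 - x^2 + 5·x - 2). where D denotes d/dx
- 3 x^{3} - 8 x^{2} + 33 x - 7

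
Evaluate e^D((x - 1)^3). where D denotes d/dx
x^{3}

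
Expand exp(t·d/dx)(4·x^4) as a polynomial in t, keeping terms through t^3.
4 x \left(4 t^{3} + 6 t^{2} x + 4 t x^{2} + x^{3}\right)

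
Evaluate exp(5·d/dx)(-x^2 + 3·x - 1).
- x^{2} - 7 x - 11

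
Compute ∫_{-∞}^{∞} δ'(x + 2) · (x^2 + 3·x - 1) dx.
1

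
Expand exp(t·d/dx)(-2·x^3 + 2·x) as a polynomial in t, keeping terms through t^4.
- 2 t^{3} - 6 t^{2} x - 2 t \left(3 x^{2} - 1\right) - 2 x^{3} + 2 x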